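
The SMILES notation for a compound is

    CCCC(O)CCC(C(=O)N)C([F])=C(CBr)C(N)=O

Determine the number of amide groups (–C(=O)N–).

The amide motif appears at heavy-atom positions 9, 17 in the SMILES.
Other groups present: 1 alkene, 1 hydroxyl.
Amide count: 2.

2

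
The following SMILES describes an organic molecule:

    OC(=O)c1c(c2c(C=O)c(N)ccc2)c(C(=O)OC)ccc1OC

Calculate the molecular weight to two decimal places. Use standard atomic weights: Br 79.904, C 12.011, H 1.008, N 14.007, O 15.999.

First, the molecular formula is C17H15NO6 (counting implicit H from valence).
  C: 17 × 12.011 = 204.187
  H: 15 × 1.008 = 15.120
  N: 1 × 14.007 = 14.007
  O: 6 × 15.999 = 95.994
Sum: 17×12.011 + 15×1.008 + 1×14.007 + 6×15.999 = 329.308 → 329.31 g/mol.

329.31 g/mol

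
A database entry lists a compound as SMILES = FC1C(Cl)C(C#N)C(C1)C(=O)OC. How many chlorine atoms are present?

1

Scan the SMILES for Cl atoms (remember two-letter symbols like Cl and Br are single atoms).
Chlorine count: 1.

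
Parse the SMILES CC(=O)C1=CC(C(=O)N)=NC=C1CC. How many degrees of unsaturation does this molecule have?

6

Molecular formula: C10H12N2O2.
DoU = (2C + 2 + N − H − X) / 2, where X is the halogen count and O/S are ignored.
    = (2·10 + 2 + 2 − 12 − 0) / 2 = 12 / 2 = 6.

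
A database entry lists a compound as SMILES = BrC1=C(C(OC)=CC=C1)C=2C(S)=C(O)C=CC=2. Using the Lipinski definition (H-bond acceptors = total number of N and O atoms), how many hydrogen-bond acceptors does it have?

2

N atoms: 0; O atoms: 2.
Lipinski HBA = 0 + 2 = 2.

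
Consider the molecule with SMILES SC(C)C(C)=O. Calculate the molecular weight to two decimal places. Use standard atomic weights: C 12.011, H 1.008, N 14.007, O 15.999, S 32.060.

104.17 g/mol

First, the molecular formula is C4H8OS (counting implicit H from valence).
  C: 4 × 12.011 = 48.044
  H: 8 × 1.008 = 8.064
  O: 1 × 15.999 = 15.999
  S: 1 × 32.060 = 32.060
Sum: 4×12.011 + 8×1.008 + 1×15.999 + 1×32.060 = 104.167 → 104.17 g/mol.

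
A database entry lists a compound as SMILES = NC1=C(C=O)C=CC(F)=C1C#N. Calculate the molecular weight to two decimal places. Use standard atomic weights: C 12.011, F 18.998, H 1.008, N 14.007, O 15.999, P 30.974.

First, the molecular formula is C8H5FN2O (counting implicit H from valence).
  C: 8 × 12.011 = 96.088
  F: 1 × 18.998 = 18.998
  H: 5 × 1.008 = 5.040
  N: 2 × 14.007 = 28.014
  O: 1 × 15.999 = 15.999
Sum: 8×12.011 + 1×18.998 + 5×1.008 + 2×14.007 + 1×15.999 = 164.139 → 164.14 g/mol.

164.14 g/mol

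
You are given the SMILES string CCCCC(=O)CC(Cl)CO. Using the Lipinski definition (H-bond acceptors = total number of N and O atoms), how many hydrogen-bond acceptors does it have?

2

N atoms: 0; O atoms: 2.
Lipinski HBA = 0 + 2 = 2.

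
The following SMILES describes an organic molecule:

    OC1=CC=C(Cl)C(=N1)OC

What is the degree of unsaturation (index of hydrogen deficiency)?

Degree of unsaturation = (number of rings) + (number of π bonds).
Ring closures in the SMILES: 1.
π bonds: 3 double bonds (each 1 DoU) → 3 DoU from unsaturation.
Total DoU = 1 + 3 = 4.

4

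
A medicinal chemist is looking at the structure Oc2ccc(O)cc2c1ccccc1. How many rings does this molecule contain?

In SMILES, each pair of matching ring-closure digits denotes one ring-closing bond; the number of such bonds equals the number of independent rings.
Ring-closure bonds here: 2.

2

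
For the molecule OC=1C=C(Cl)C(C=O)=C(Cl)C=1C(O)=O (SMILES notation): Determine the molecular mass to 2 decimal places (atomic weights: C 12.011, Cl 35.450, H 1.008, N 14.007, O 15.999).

235.02 g/mol

First, the molecular formula is C8H4Cl2O4 (counting implicit H from valence).
  C: 8 × 12.011 = 96.088
  Cl: 2 × 35.450 = 70.900
  H: 4 × 1.008 = 4.032
  O: 4 × 15.999 = 63.996
Sum: 8×12.011 + 2×35.450 + 4×1.008 + 4×15.999 = 235.016 → 235.02 g/mol.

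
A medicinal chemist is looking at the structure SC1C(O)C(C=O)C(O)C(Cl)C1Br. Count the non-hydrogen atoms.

13

Every atom symbol written in the SMILES (organic subset) is one heavy atom; implicit H are not written.
Heavy atoms by element → Br:1, C:7, Cl:1, O:3, S:1.
Total: 13.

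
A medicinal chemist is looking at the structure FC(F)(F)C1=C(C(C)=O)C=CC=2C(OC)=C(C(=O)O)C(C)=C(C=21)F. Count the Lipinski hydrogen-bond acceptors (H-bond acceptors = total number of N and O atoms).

4

N atoms: 0; O atoms: 4.
Lipinski HBA = 0 + 4 = 4.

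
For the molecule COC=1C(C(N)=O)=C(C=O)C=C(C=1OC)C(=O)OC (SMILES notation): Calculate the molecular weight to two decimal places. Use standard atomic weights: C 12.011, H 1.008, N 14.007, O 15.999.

First, the molecular formula is C12H13NO6 (counting implicit H from valence).
  C: 12 × 12.011 = 144.132
  H: 13 × 1.008 = 13.104
  N: 1 × 14.007 = 14.007
  O: 6 × 15.999 = 95.994
Sum: 12×12.011 + 13×1.008 + 1×14.007 + 6×15.999 = 267.237 → 267.24 g/mol.

267.24 g/mol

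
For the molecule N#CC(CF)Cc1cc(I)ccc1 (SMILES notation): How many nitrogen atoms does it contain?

1

Scan the SMILES for N atoms (remember two-letter symbols like Cl and Br are single atoms).
Nitrogen count: 1.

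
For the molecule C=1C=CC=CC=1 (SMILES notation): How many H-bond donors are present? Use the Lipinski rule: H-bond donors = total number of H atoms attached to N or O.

Donors: find every N or O and count the H atoms it carries.
  (no N or O atoms present)
Lipinski HBD = 0.

0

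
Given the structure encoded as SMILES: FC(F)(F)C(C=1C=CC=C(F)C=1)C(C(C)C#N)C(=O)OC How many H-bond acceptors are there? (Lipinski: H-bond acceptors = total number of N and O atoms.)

N atoms: 1; O atoms: 2.
Lipinski HBA = 1 + 2 = 3.

3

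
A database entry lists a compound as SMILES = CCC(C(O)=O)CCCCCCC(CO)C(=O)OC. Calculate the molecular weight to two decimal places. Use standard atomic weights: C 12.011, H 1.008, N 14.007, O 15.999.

First, the molecular formula is C14H26O5 (counting implicit H from valence).
  C: 14 × 12.011 = 168.154
  H: 26 × 1.008 = 26.208
  O: 5 × 15.999 = 79.995
Sum: 14×12.011 + 26×1.008 + 5×15.999 = 274.357 → 274.36 g/mol.

274.36 g/mol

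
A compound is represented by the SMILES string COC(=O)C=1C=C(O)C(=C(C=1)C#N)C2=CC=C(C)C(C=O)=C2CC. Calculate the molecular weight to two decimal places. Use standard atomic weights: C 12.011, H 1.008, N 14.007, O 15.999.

First, the molecular formula is C19H17NO4 (counting implicit H from valence).
  C: 19 × 12.011 = 228.209
  H: 17 × 1.008 = 17.136
  N: 1 × 14.007 = 14.007
  O: 4 × 15.999 = 63.996
Sum: 19×12.011 + 17×1.008 + 1×14.007 + 4×15.999 = 323.348 → 323.35 g/mol.

323.35 g/mol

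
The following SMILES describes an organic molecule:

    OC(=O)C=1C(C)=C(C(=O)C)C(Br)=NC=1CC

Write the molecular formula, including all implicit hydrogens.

C11H12BrNO3

Walk through each heavy atom and fill implicit hydrogens from standard valence (C 4, N 3, O 2, S 2, halogen 1):
  atom 1: O, bond orders sum to 1 (valence 2) → 1 H
  atom 2: C, bond orders sum to 4 (valence 4) → 0 H
  atom 3: O, bond orders sum to 2 (valence 2) → 0 H
  atom 4: C, bond orders sum to 4 (valence 4) → 0 H
  atom 5: C, bond orders sum to 4 (valence 4) → 0 H
  atom 6: C, bond orders sum to 1 (valence 4) → 3 H
  atom 7: C, bond orders sum to 4 (valence 4) → 0 H
  atom 8: C, bond orders sum to 4 (valence 4) → 0 H
  atom 9: O, bond orders sum to 2 (valence 2) → 0 H
  atom 10: C, bond orders sum to 1 (valence 4) → 3 H
  atom 11: C, bond orders sum to 4 (valence 4) → 0 H
  atom 12: Br (halogen, monovalent) → 0 H
  atom 13: N, bond orders sum to 3 (valence 3) → 0 H
  atom 14: C, bond orders sum to 4 (valence 4) → 0 H
  atom 15: C, bond orders sum to 2 (valence 4) → 2 H
  atom 16: C, bond orders sum to 1 (valence 4) → 3 H
Totals → C:11, H:12, Br:1, N:1, O:3.
In Hill order: C11H12BrNO3.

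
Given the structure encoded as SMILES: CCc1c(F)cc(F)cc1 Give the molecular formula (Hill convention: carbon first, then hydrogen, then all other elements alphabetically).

C8H8F2

Walk through each heavy atom and fill implicit hydrogens from standard valence (C 4, N 3, O 2, S 2, halogen 1); for lowercase aromatic atoms, an aromatic c carries 1 H when it has two neighbours and 0 H with three, and aromatic n carries 0 H:
  atom 1: C, bond orders sum to 1 (valence 4) → 3 H
  atom 2: C, bond orders sum to 2 (valence 4) → 2 H
  atom 3: aromatic c, 3 neighbours → 0 H
  atom 4: aromatic c, 3 neighbours → 0 H
  atom 5: F (halogen, monovalent) → 0 H
  atom 6: aromatic c, 2 neighbours → 1 H
  atom 7: aromatic c, 3 neighbours → 0 H
  atom 8: F (halogen, monovalent) → 0 H
  atom 9: aromatic c, 2 neighbours → 1 H
  atom 10: aromatic c, 2 neighbours → 1 H
Totals → C:8, H:8, F:2.
In Hill order: C8H8F2.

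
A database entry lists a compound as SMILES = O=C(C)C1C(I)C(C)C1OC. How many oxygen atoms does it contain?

2

Scan the SMILES for O atoms (remember two-letter symbols like Cl and Br are single atoms).
Oxygen count: 2.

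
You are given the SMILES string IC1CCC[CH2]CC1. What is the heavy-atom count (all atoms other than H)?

Every atom symbol written in the SMILES (organic subset) is one heavy atom; implicit H are not written.
Heavy atoms by element → C:7, I:1.
Total: 8.

8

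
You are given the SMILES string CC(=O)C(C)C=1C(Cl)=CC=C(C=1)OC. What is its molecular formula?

Walk through each heavy atom and fill implicit hydrogens from standard valence (C 4, N 3, O 2, S 2, halogen 1):
  atom 1: C, bond orders sum to 1 (valence 4) → 3 H
  atom 2: C, bond orders sum to 4 (valence 4) → 0 H
  atom 3: O, bond orders sum to 2 (valence 2) → 0 H
  atom 4: C, bond orders sum to 3 (valence 4) → 1 H
  atom 5: C, bond orders sum to 1 (valence 4) → 3 H
  atom 6: C, bond orders sum to 4 (valence 4) → 0 H
  atom 7: C, bond orders sum to 4 (valence 4) → 0 H
  atom 8: Cl (halogen, monovalent) → 0 H
  atom 9: C, bond orders sum to 3 (valence 4) → 1 H
  atom 10: C, bond orders sum to 3 (valence 4) → 1 H
  atom 11: C, bond orders sum to 4 (valence 4) → 0 H
  atom 12: C, bond orders sum to 3 (valence 4) → 1 H
  atom 13: O, bond orders sum to 2 (valence 2) → 0 H
  atom 14: C, bond orders sum to 1 (valence 4) → 3 H
Totals → C:11, H:13, Cl:1, O:2.
In Hill order: C11H13ClO2.

C11H13ClO2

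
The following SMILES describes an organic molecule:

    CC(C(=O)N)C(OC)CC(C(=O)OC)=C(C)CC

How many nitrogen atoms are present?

Scan the SMILES for N atoms (remember two-letter symbols like Cl and Br are single atoms).
Nitrogen count: 1.

1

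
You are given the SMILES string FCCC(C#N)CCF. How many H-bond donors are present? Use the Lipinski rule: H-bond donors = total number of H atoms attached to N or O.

Donors: find every N or O and count the H atoms it carries.
  atom 6 (N): bond orders sum to 3 → 0 H
Lipinski HBD = 0.

0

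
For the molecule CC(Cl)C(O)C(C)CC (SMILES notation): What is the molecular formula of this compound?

C7H15ClO

Walk through each heavy atom and fill implicit hydrogens from standard valence (C 4, N 3, O 2, S 2, halogen 1):
  atom 1: C, bond orders sum to 1 (valence 4) → 3 H
  atom 2: C, bond orders sum to 3 (valence 4) → 1 H
  atom 3: Cl (halogen, monovalent) → 0 H
  atom 4: C, bond orders sum to 3 (valence 4) → 1 H
  atom 5: O, bond orders sum to 1 (valence 2) → 1 H
  atom 6: C, bond orders sum to 3 (valence 4) → 1 H
  atom 7: C, bond orders sum to 1 (valence 4) → 3 H
  atom 8: C, bond orders sum to 2 (valence 4) → 2 H
  atom 9: C, bond orders sum to 1 (valence 4) → 3 H
Totals → C:7, H:15, Cl:1, O:1.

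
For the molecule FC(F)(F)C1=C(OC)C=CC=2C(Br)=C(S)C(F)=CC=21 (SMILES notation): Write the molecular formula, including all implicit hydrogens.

C12H7BrF4OS

Walk through each heavy atom and fill implicit hydrogens from standard valence (C 4, N 3, O 2, S 2, halogen 1):
  atom 1: F (halogen, monovalent) → 0 H
  atom 2: C, bond orders sum to 4 (valence 4) → 0 H
  atom 3: F (halogen, monovalent) → 0 H
  atom 4: F (halogen, monovalent) → 0 H
  atom 5: C, bond orders sum to 4 (valence 4) → 0 H
  atom 6: C, bond orders sum to 4 (valence 4) → 0 H
  atom 7: O, bond orders sum to 2 (valence 2) → 0 H
  atom 8: C, bond orders sum to 1 (valence 4) → 3 H
  atom 9: C, bond orders sum to 3 (valence 4) → 1 H
  atom 10: C, bond orders sum to 3 (valence 4) → 1 H
  atom 11: C, bond orders sum to 4 (valence 4) → 0 H
  atom 12: C, bond orders sum to 4 (valence 4) → 0 H
  atom 13: Br (halogen, monovalent) → 0 H
  atom 14: C, bond orders sum to 4 (valence 4) → 0 H
  atom 15: S, bond orders sum to 1 (valence 2) → 1 H
  atom 16: C, bond orders sum to 4 (valence 4) → 0 H
  atom 17: F (halogen, monovalent) → 0 H
  atom 18: C, bond orders sum to 3 (valence 4) → 1 H
  atom 19: C, bond orders sum to 4 (valence 4) → 0 H
Totals → C:12, H:7, Br:1, F:4, O:1, S:1.
In Hill order: C12H7BrF4OS.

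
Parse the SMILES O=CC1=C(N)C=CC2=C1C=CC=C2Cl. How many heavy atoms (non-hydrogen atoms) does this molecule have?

14

Every atom symbol written in the SMILES (organic subset) is one heavy atom; implicit H are not written.
Heavy atoms by element → C:11, Cl:1, N:1, O:1.
Total: 14.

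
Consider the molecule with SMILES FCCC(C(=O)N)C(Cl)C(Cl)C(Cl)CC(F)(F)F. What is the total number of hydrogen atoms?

12

Walk through each heavy atom and fill implicit hydrogens from standard valence (C 4, N 3, O 2, S 2, halogen 1):
  atom 1: F (halogen, monovalent) → 0 H
  atom 2: C, bond orders sum to 2 (valence 4) → 2 H
  atom 3: C, bond orders sum to 2 (valence 4) → 2 H
  atom 4: C, bond orders sum to 3 (valence 4) → 1 H
  atom 5: C, bond orders sum to 4 (valence 4) → 0 H
  atom 6: O, bond orders sum to 2 (valence 2) → 0 H
  atom 7: N, bond orders sum to 1 (valence 3) → 2 H
  atom 8: C, bond orders sum to 3 (valence 4) → 1 H
  atom 9: Cl (halogen, monovalent) → 0 H
  atom 10: C, bond orders sum to 3 (valence 4) → 1 H
  atom 11: Cl (halogen, monovalent) → 0 H
  atom 12: C, bond orders sum to 3 (valence 4) → 1 H
  atom 13: Cl (halogen, monovalent) → 0 H
  atom 14: C, bond orders sum to 2 (valence 4) → 2 H
  atom 15: C, bond orders sum to 4 (valence 4) → 0 H
  atom 16: F (halogen, monovalent) → 0 H
  atom 17: F (halogen, monovalent) → 0 H
  atom 18: F (halogen, monovalent) → 0 H
Total hydrogens: 12.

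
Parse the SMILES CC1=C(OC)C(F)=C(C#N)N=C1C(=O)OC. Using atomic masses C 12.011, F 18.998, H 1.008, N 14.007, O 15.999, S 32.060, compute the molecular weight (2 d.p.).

224.19 g/mol

First, the molecular formula is C10H9FN2O3 (counting implicit H from valence).
  C: 10 × 12.011 = 120.110
  F: 1 × 18.998 = 18.998
  H: 9 × 1.008 = 9.072
  N: 2 × 14.007 = 28.014
  O: 3 × 15.999 = 47.997
Sum: 10×12.011 + 1×18.998 + 9×1.008 + 2×14.007 + 3×15.999 = 224.191 → 224.19 g/mol.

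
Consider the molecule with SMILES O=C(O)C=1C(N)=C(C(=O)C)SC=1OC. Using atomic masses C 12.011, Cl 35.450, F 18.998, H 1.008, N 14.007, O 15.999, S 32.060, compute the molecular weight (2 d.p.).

215.22 g/mol

First, the molecular formula is C8H9NO4S (counting implicit H from valence).
  C: 8 × 12.011 = 96.088
  H: 9 × 1.008 = 9.072
  N: 1 × 14.007 = 14.007
  O: 4 × 15.999 = 63.996
  S: 1 × 32.060 = 32.060
Sum: 8×12.011 + 9×1.008 + 1×14.007 + 4×15.999 + 1×32.060 = 215.223 → 215.22 g/mol.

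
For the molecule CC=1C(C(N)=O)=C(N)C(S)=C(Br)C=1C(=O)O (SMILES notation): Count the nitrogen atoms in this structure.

Scan the SMILES for N atoms (remember two-letter symbols like Cl and Br are single atoms).
Nitrogen count: 2.

2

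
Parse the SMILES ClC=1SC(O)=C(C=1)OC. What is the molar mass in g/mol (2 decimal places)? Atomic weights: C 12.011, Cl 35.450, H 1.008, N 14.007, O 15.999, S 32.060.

First, the molecular formula is C5H5ClO2S (counting implicit H from valence).
  C: 5 × 12.011 = 60.055
  Cl: 1 × 35.450 = 35.450
  H: 5 × 1.008 = 5.040
  O: 2 × 15.999 = 31.998
  S: 1 × 32.060 = 32.060
Sum: 5×12.011 + 1×35.450 + 5×1.008 + 2×15.999 + 1×32.060 = 164.603 → 164.60 g/mol.

164.60 g/mol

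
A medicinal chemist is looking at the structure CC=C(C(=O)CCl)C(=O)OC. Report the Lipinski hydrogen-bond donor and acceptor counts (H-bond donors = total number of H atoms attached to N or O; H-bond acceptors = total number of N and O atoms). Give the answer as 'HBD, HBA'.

0, 3

Donors: find every N or O and count the H atoms it carries.
  atom 5 (O): bond orders sum to 2 → 0 H
  atom 9 (O): bond orders sum to 2 → 0 H
  atom 10 (O): bond orders sum to 2 → 0 H
Lipinski HBD = 0.
Acceptors: N atoms = 0, O atoms = 3 → HBA = 3.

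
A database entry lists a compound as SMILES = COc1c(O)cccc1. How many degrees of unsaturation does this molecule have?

Molecular formula: C7H8O2.
DoU = (2C + 2 + N − H − X) / 2, where X is the halogen count and O/S are ignored.
    = (2·7 + 2 + 0 − 8 − 0) / 2 = 8 / 2 = 4.

4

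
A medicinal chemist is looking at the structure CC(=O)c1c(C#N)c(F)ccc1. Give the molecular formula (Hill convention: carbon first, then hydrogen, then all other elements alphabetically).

C9H6FNO

Walk through each heavy atom and fill implicit hydrogens from standard valence (C 4, N 3, O 2, S 2, halogen 1); for lowercase aromatic atoms, an aromatic c carries 1 H when it has two neighbours and 0 H with three, and aromatic n carries 0 H:
  atom 1: C, bond orders sum to 1 (valence 4) → 3 H
  atom 2: C, bond orders sum to 4 (valence 4) → 0 H
  atom 3: O, bond orders sum to 2 (valence 2) → 0 H
  atom 4: aromatic c, 3 neighbours → 0 H
  atom 5: aromatic c, 3 neighbours → 0 H
  atom 6: C, bond orders sum to 4 (valence 4) → 0 H
  atom 7: N, bond orders sum to 3 (valence 3) → 0 H
  atom 8: aromatic c, 3 neighbours → 0 H
  atom 9: F (halogen, monovalent) → 0 H
  atom 10: aromatic c, 2 neighbours → 1 H
  atom 11: aromatic c, 2 neighbours → 1 H
  atom 12: aromatic c, 2 neighbours → 1 H
Totals → C:9, H:6, F:1, N:1, O:1.
In Hill order: C9H6FNO.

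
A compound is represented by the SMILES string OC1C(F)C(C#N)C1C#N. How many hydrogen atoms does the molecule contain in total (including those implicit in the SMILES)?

5

Walk through each heavy atom and fill implicit hydrogens from standard valence (C 4, N 3, O 2, S 2, halogen 1):
  atom 1: O, bond orders sum to 1 (valence 2) → 1 H
  atom 2: C, bond orders sum to 3 (valence 4) → 1 H
  atom 3: C, bond orders sum to 3 (valence 4) → 1 H
  atom 4: F (halogen, monovalent) → 0 H
  atom 5: C, bond orders sum to 3 (valence 4) → 1 H
  atom 6: C, bond orders sum to 4 (valence 4) → 0 H
  atom 7: N, bond orders sum to 3 (valence 3) → 0 H
  atom 8: C, bond orders sum to 3 (valence 4) → 1 H
  atom 9: C, bond orders sum to 4 (valence 4) → 0 H
  atom 10: N, bond orders sum to 3 (valence 3) → 0 H
Total hydrogens: 5.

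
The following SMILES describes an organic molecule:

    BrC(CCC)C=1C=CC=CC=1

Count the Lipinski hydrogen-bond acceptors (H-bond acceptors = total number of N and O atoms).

N atoms: 0; O atoms: 0.
Lipinski HBA = 0 + 0 = 0.

0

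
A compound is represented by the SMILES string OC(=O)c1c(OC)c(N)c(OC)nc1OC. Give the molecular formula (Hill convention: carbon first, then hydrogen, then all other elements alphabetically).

C9H12N2O5

Walk through each heavy atom and fill implicit hydrogens from standard valence (C 4, N 3, O 2, S 2, halogen 1); for lowercase aromatic atoms, an aromatic c carries 1 H when it has two neighbours and 0 H with three, and aromatic n carries 0 H:
  atom 1: O, bond orders sum to 1 (valence 2) → 1 H
  atom 2: C, bond orders sum to 4 (valence 4) → 0 H
  atom 3: O, bond orders sum to 2 (valence 2) → 0 H
  atom 4: aromatic c, 3 neighbours → 0 H
  atom 5: aromatic c, 3 neighbours → 0 H
  atom 6: O, bond orders sum to 2 (valence 2) → 0 H
  atom 7: C, bond orders sum to 1 (valence 4) → 3 H
  atom 8: aromatic c, 3 neighbours → 0 H
  atom 9: N, bond orders sum to 1 (valence 3) → 2 H
  atom 10: aromatic c, 3 neighbours → 0 H
  atom 11: O, bond orders sum to 2 (valence 2) → 0 H
  atom 12: C, bond orders sum to 1 (valence 4) → 3 H
  atom 13: aromatic n, 2 neighbours → 0 H
  atom 14: aromatic c, 3 neighbours → 0 H
  atom 15: O, bond orders sum to 2 (valence 2) → 0 H
  atom 16: C, bond orders sum to 1 (valence 4) → 3 H
Totals → C:9, H:12, N:2, O:5.
In Hill order: C9H12N2O5.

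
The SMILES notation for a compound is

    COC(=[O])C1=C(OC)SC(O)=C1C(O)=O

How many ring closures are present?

1

In SMILES, each pair of matching ring-closure digits denotes one ring-closing bond; the number of such bonds equals the number of independent rings.
Ring-closure bonds here: 1.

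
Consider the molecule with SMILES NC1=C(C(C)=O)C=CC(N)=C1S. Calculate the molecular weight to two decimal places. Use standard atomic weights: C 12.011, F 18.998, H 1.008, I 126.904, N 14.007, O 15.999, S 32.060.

First, the molecular formula is C8H10N2OS (counting implicit H from valence).
  C: 8 × 12.011 = 96.088
  H: 10 × 1.008 = 10.080
  N: 2 × 14.007 = 28.014
  O: 1 × 15.999 = 15.999
  S: 1 × 32.060 = 32.060
Sum: 8×12.011 + 10×1.008 + 2×14.007 + 1×15.999 + 1×32.060 = 182.241 → 182.24 g/mol.

182.24 g/mol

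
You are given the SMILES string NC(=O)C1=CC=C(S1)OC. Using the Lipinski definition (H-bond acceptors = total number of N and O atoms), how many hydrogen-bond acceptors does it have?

N atoms: 1; O atoms: 2.
Lipinski HBA = 1 + 2 = 3.

3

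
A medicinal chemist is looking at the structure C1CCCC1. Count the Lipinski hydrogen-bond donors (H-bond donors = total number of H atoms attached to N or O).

Donors: find every N or O and count the H atoms it carries.
  (no N or O atoms present)
Lipinski HBD = 0.

0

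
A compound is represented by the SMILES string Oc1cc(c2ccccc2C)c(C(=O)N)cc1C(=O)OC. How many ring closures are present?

2

In SMILES, each pair of matching ring-closure digits denotes one ring-closing bond; the number of such bonds equals the number of independent rings.
Ring-closure bonds here: 2.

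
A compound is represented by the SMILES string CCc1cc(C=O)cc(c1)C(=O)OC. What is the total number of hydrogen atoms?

12

Walk through each heavy atom and fill implicit hydrogens from standard valence (C 4, N 3, O 2, S 2, halogen 1); for lowercase aromatic atoms, an aromatic c carries 1 H when it has two neighbours and 0 H with three, and aromatic n carries 0 H:
  atom 1: C, bond orders sum to 1 (valence 4) → 3 H
  atom 2: C, bond orders sum to 2 (valence 4) → 2 H
  atom 3: aromatic c, 3 neighbours → 0 H
  atom 4: aromatic c, 2 neighbours → 1 H
  atom 5: aromatic c, 3 neighbours → 0 H
  atom 6: C, bond orders sum to 3 (valence 4) → 1 H
  atom 7: O, bond orders sum to 2 (valence 2) → 0 H
  atom 8: aromatic c, 2 neighbours → 1 H
  atom 9: aromatic c, 3 neighbours → 0 H
  atom 10: aromatic c, 2 neighbours → 1 H
  atom 11: C, bond orders sum to 4 (valence 4) → 0 H
  atom 12: O, bond orders sum to 2 (valence 2) → 0 H
  atom 13: O, bond orders sum to 2 (valence 2) → 0 H
  atom 14: C, bond orders sum to 1 (valence 4) → 3 H
Total hydrogens: 12.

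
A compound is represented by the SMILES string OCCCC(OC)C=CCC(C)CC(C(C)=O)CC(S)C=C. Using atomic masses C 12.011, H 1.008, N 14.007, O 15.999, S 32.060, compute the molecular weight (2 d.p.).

First, the molecular formula is C18H32O3S (counting implicit H from valence).
  C: 18 × 12.011 = 216.198
  H: 32 × 1.008 = 32.256
  O: 3 × 15.999 = 47.997
  S: 1 × 32.060 = 32.060
Sum: 18×12.011 + 32×1.008 + 3×15.999 + 1×32.060 = 328.511 → 328.51 g/mol.

328.51 g/mol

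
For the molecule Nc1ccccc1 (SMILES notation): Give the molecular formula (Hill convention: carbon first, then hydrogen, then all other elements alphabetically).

C6H7N

Walk through each heavy atom and fill implicit hydrogens from standard valence (C 4, N 3, O 2, S 2, halogen 1); for lowercase aromatic atoms, an aromatic c carries 1 H when it has two neighbours and 0 H with three, and aromatic n carries 0 H:
  atom 1: N, bond orders sum to 1 (valence 3) → 2 H
  atom 2: aromatic c, 3 neighbours → 0 H
  atom 3: aromatic c, 2 neighbours → 1 H
  atom 4: aromatic c, 2 neighbours → 1 H
  atom 5: aromatic c, 2 neighbours → 1 H
  atom 6: aromatic c, 2 neighbours → 1 H
  atom 7: aromatic c, 2 neighbours → 1 H
Totals → C:6, H:7, N:1.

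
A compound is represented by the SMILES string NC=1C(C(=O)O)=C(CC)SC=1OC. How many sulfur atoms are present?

1

Scan the SMILES for S atoms (remember two-letter symbols like Cl and Br are single atoms).
Sulfur count: 1.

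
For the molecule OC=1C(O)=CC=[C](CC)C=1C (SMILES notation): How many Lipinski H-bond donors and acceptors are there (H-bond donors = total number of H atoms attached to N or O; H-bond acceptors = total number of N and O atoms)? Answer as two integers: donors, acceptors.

2, 2

Donors: find every N or O and count the H atoms it carries.
  atom 1 (O): bond orders sum to 1 → 1 H
  atom 4 (O): bond orders sum to 1 → 1 H
Lipinski HBD = 2.
Acceptors: N atoms = 0, O atoms = 2 → HBA = 2.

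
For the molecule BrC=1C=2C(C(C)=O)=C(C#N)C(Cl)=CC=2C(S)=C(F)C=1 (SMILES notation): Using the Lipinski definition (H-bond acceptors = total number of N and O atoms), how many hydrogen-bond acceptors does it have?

2

N atoms: 1; O atoms: 1.
Lipinski HBA = 1 + 1 = 2.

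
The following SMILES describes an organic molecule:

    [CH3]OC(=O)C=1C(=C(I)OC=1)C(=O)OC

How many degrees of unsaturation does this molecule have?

5

Molecular formula: C8H7IO5.
DoU = (2C + 2 + N − H − X) / 2, where X is the halogen count and O/S are ignored.
    = (2·8 + 2 + 0 − 7 − 1) / 2 = 10 / 2 = 5.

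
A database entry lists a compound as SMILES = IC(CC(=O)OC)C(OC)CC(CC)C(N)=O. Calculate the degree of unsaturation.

Molecular formula: C11H20INO4.
DoU = (2C + 2 + N − H − X) / 2, where X is the halogen count and O/S are ignored.
    = (2·11 + 2 + 1 − 20 − 1) / 2 = 4 / 2 = 2.

2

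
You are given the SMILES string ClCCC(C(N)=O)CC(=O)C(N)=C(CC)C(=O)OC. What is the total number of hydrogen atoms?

19

Walk through each heavy atom and fill implicit hydrogens from standard valence (C 4, N 3, O 2, S 2, halogen 1):
  atom 1: Cl (halogen, monovalent) → 0 H
  atom 2: C, bond orders sum to 2 (valence 4) → 2 H
  atom 3: C, bond orders sum to 2 (valence 4) → 2 H
  atom 4: C, bond orders sum to 3 (valence 4) → 1 H
  atom 5: C, bond orders sum to 4 (valence 4) → 0 H
  atom 6: N, bond orders sum to 1 (valence 3) → 2 H
  atom 7: O, bond orders sum to 2 (valence 2) → 0 H
  atom 8: C, bond orders sum to 2 (valence 4) → 2 H
  atom 9: C, bond orders sum to 4 (valence 4) → 0 H
  atom 10: O, bond orders sum to 2 (valence 2) → 0 H
  atom 11: C, bond orders sum to 4 (valence 4) → 0 H
  atom 12: N, bond orders sum to 1 (valence 3) → 2 H
  atom 13: C, bond orders sum to 4 (valence 4) → 0 H
  atom 14: C, bond orders sum to 2 (valence 4) → 2 H
  atom 15: C, bond orders sum to 1 (valence 4) → 3 H
  atom 16: C, bond orders sum to 4 (valence 4) → 0 H
  atom 17: O, bond orders sum to 2 (valence 2) → 0 H
  atom 18: O, bond orders sum to 2 (valence 2) → 0 H
  atom 19: C, bond orders sum to 1 (valence 4) → 3 H
Total hydrogens: 19.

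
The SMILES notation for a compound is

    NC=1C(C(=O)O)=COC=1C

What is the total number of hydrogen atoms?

Walk through each heavy atom and fill implicit hydrogens from standard valence (C 4, N 3, O 2, S 2, halogen 1):
  atom 1: N, bond orders sum to 1 (valence 3) → 2 H
  atom 2: C, bond orders sum to 4 (valence 4) → 0 H
  atom 3: C, bond orders sum to 4 (valence 4) → 0 H
  atom 4: C, bond orders sum to 4 (valence 4) → 0 H
  atom 5: O, bond orders sum to 2 (valence 2) → 0 H
  atom 6: O, bond orders sum to 1 (valence 2) → 1 H
  atom 7: C, bond orders sum to 3 (valence 4) → 1 H
  atom 8: O, bond orders sum to 2 (valence 2) → 0 H
  atom 9: C, bond orders sum to 4 (valence 4) → 0 H
  atom 10: C, bond orders sum to 1 (valence 4) → 3 H
Total hydrogens: 7.

7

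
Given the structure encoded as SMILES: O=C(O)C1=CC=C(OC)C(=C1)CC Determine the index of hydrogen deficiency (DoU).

5

Degree of unsaturation = (number of rings) + (number of π bonds).
Ring closures in the SMILES: 1.
π bonds: 4 double bonds (each 1 DoU) → 4 DoU from unsaturation.
Total DoU = 1 + 4 = 5.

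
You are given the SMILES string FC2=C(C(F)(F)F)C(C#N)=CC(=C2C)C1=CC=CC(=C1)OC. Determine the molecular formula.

Walk through each heavy atom and fill implicit hydrogens from standard valence (C 4, N 3, O 2, S 2, halogen 1):
  atom 1: F (halogen, monovalent) → 0 H
  atom 2: C, bond orders sum to 4 (valence 4) → 0 H
  atom 3: C, bond orders sum to 4 (valence 4) → 0 H
  atom 4: C, bond orders sum to 4 (valence 4) → 0 H
  atom 5: F (halogen, monovalent) → 0 H
  atom 6: F (halogen, monovalent) → 0 H
  atom 7: F (halogen, monovalent) → 0 H
  atom 8: C, bond orders sum to 4 (valence 4) → 0 H
  atom 9: C, bond orders sum to 4 (valence 4) → 0 H
  atom 10: N, bond orders sum to 3 (valence 3) → 0 H
  atom 11: C, bond orders sum to 3 (valence 4) → 1 H
  atom 12: C, bond orders sum to 4 (valence 4) → 0 H
  atom 13: C, bond orders sum to 4 (valence 4) → 0 H
  atom 14: C, bond orders sum to 1 (valence 4) → 3 H
  atom 15: C, bond orders sum to 4 (valence 4) → 0 H
  atom 16: C, bond orders sum to 3 (valence 4) → 1 H
  atom 17: C, bond orders sum to 3 (valence 4) → 1 H
  atom 18: C, bond orders sum to 3 (valence 4) → 1 H
  atom 19: C, bond orders sum to 4 (valence 4) → 0 H
  atom 20: C, bond orders sum to 3 (valence 4) → 1 H
  atom 21: O, bond orders sum to 2 (valence 2) → 0 H
  atom 22: C, bond orders sum to 1 (valence 4) → 3 H
Totals → C:16, H:11, F:4, N:1, O:1.

C16H11F4NO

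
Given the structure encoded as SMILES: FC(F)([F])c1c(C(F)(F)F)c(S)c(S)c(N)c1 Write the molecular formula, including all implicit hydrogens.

C8H5F6NS2

Walk through each heavy atom and fill implicit hydrogens from standard valence (C 4, N 3, O 2, S 2, halogen 1); for lowercase aromatic atoms, an aromatic c carries 1 H when it has two neighbours and 0 H with three, and aromatic n carries 0 H:
  atom 1: F (halogen, monovalent) → 0 H
  atom 2: C, bond orders sum to 4 (valence 4) → 0 H
  atom 3: F (halogen, monovalent) → 0 H
  atom 4: F with explicit H count 0
  atom 5: aromatic c, 3 neighbours → 0 H
  atom 6: aromatic c, 3 neighbours → 0 H
  atom 7: C, bond orders sum to 4 (valence 4) → 0 H
  atom 8: F (halogen, monovalent) → 0 H
  atom 9: F (halogen, monovalent) → 0 H
  atom 10: F (halogen, monovalent) → 0 H
  atom 11: aromatic c, 3 neighbours → 0 H
  atom 12: S, bond orders sum to 1 (valence 2) → 1 H
  atom 13: aromatic c, 3 neighbours → 0 H
  atom 14: S, bond orders sum to 1 (valence 2) → 1 H
  atom 15: aromatic c, 3 neighbours → 0 H
  atom 16: N, bond orders sum to 1 (valence 3) → 2 H
  atom 17: aromatic c, 2 neighbours → 1 H
Totals → C:8, H:5, F:6, N:1, S:2.
In Hill order: C8H5F6NS2.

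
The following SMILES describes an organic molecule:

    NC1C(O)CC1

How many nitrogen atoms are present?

1

Scan the SMILES for N atoms (remember two-letter symbols like Cl and Br are single atoms).
Nitrogen count: 1.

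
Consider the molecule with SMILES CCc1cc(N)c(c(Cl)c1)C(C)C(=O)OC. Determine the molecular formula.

C12H16ClNO2

Walk through each heavy atom and fill implicit hydrogens from standard valence (C 4, N 3, O 2, S 2, halogen 1); for lowercase aromatic atoms, an aromatic c carries 1 H when it has two neighbours and 0 H with three, and aromatic n carries 0 H:
  atom 1: C, bond orders sum to 1 (valence 4) → 3 H
  atom 2: C, bond orders sum to 2 (valence 4) → 2 H
  atom 3: aromatic c, 3 neighbours → 0 H
  atom 4: aromatic c, 2 neighbours → 1 H
  atom 5: aromatic c, 3 neighbours → 0 H
  atom 6: N, bond orders sum to 1 (valence 3) → 2 H
  atom 7: aromatic c, 3 neighbours → 0 H
  atom 8: aromatic c, 3 neighbours → 0 H
  atom 9: Cl (halogen, monovalent) → 0 H
  atom 10: aromatic c, 2 neighbours → 1 H
  atom 11: C, bond orders sum to 3 (valence 4) → 1 H
  atom 12: C, bond orders sum to 1 (valence 4) → 3 H
  atom 13: C, bond orders sum to 4 (valence 4) → 0 H
  atom 14: O, bond orders sum to 2 (valence 2) → 0 H
  atom 15: O, bond orders sum to 2 (valence 2) → 0 H
  atom 16: C, bond orders sum to 1 (valence 4) → 3 H
Totals → C:12, H:16, Cl:1, N:1, O:2.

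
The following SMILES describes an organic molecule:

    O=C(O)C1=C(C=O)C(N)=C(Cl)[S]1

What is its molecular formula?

Walk through each heavy atom and fill implicit hydrogens from standard valence (C 4, N 3, O 2, S 2, halogen 1):
  atom 1: O, bond orders sum to 2 (valence 2) → 0 H
  atom 2: C, bond orders sum to 4 (valence 4) → 0 H
  atom 3: O, bond orders sum to 1 (valence 2) → 1 H
  atom 4: C, bond orders sum to 4 (valence 4) → 0 H
  atom 5: C, bond orders sum to 4 (valence 4) → 0 H
  atom 6: C, bond orders sum to 3 (valence 4) → 1 H
  atom 7: O, bond orders sum to 2 (valence 2) → 0 H
  atom 8: C, bond orders sum to 4 (valence 4) → 0 H
  atom 9: N, bond orders sum to 1 (valence 3) → 2 H
  atom 10: C, bond orders sum to 4 (valence 4) → 0 H
  atom 11: Cl (halogen, monovalent) → 0 H
  atom 12: S with explicit H count 0
Totals → C:6, H:4, Cl:1, N:1, O:3, S:1.
In Hill order: C6H4ClNO3S.

C6H4ClNO3S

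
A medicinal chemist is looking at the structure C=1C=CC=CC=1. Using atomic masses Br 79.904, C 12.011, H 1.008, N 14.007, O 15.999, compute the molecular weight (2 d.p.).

First, the molecular formula is C6H6 (counting implicit H from valence).
  C: 6 × 12.011 = 72.066
  H: 6 × 1.008 = 6.048
Sum: 6×12.011 + 6×1.008 = 78.114 → 78.11 g/mol.

78.11 g/mol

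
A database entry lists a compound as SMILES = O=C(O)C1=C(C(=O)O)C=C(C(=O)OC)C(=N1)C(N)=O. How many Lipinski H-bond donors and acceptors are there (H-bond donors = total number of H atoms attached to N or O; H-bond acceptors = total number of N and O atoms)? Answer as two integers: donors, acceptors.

Donors: find every N or O and count the H atoms it carries.
  atom 1 (O): bond orders sum to 2 → 0 H
  atom 3 (O): bond orders sum to 1 → 1 H
  atom 7 (O): bond orders sum to 2 → 0 H
  atom 8 (O): bond orders sum to 1 → 1 H
  atom 12 (O): bond orders sum to 2 → 0 H
  atom 13 (O): bond orders sum to 2 → 0 H
  atom 16 (N): bond orders sum to 3 → 0 H
  atom 18 (N): bond orders sum to 1 → 2 H
  atom 19 (O): bond orders sum to 2 → 0 H
Lipinski HBD = 4.
Acceptors: N atoms = 2, O atoms = 7 → HBA = 9.

4, 9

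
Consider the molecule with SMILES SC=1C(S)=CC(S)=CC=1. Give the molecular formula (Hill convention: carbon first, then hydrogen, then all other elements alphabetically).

C6H6S3

Walk through each heavy atom and fill implicit hydrogens from standard valence (C 4, N 3, O 2, S 2, halogen 1):
  atom 1: S, bond orders sum to 1 (valence 2) → 1 H
  atom 2: C, bond orders sum to 4 (valence 4) → 0 H
  atom 3: C, bond orders sum to 4 (valence 4) → 0 H
  atom 4: S, bond orders sum to 1 (valence 2) → 1 H
  atom 5: C, bond orders sum to 3 (valence 4) → 1 H
  atom 6: C, bond orders sum to 4 (valence 4) → 0 H
  atom 7: S, bond orders sum to 1 (valence 2) → 1 H
  atom 8: C, bond orders sum to 3 (valence 4) → 1 H
  atom 9: C, bond orders sum to 3 (valence 4) → 1 H
Totals → C:6, H:6, S:3.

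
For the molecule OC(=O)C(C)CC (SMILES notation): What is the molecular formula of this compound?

C5H10O2

Walk through each heavy atom and fill implicit hydrogens from standard valence (C 4, N 3, O 2, S 2, halogen 1):
  atom 1: O, bond orders sum to 1 (valence 2) → 1 H
  atom 2: C, bond orders sum to 4 (valence 4) → 0 H
  atom 3: O, bond orders sum to 2 (valence 2) → 0 H
  atom 4: C, bond orders sum to 3 (valence 4) → 1 H
  atom 5: C, bond orders sum to 1 (valence 4) → 3 H
  atom 6: C, bond orders sum to 2 (valence 4) → 2 H
  atom 7: C, bond orders sum to 1 (valence 4) → 3 H
Totals → C:5, H:10, O:2.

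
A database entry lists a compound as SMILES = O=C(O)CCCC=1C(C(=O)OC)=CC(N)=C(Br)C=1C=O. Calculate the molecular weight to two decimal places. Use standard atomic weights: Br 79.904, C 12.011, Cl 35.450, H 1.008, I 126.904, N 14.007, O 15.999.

First, the molecular formula is C13H14BrNO5 (counting implicit H from valence).
  Br: 1 × 79.904 = 79.904
  C: 13 × 12.011 = 156.143
  H: 14 × 1.008 = 14.112
  N: 1 × 14.007 = 14.007
  O: 5 × 15.999 = 79.995
Sum: 1×79.904 + 13×12.011 + 14×1.008 + 1×14.007 + 5×15.999 = 344.161 → 344.16 g/mol.

344.16 g/mol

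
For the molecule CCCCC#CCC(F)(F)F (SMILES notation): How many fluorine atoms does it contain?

Scan the SMILES for F atoms (remember two-letter symbols like Cl and Br are single atoms).
Fluorine count: 3.

3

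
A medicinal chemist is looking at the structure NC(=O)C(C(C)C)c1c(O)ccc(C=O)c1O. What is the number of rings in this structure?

In SMILES, each pair of matching ring-closure digits denotes one ring-closing bond; the number of such bonds equals the number of independent rings.
Ring-closure bonds here: 1.

1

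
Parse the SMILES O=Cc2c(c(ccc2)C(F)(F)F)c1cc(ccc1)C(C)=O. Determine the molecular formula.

C16H11F3O2

Walk through each heavy atom and fill implicit hydrogens from standard valence (C 4, N 3, O 2, S 2, halogen 1); for lowercase aromatic atoms, an aromatic c carries 1 H when it has two neighbours and 0 H with three, and aromatic n carries 0 H:
  atom 1: O, bond orders sum to 2 (valence 2) → 0 H
  atom 2: C, bond orders sum to 3 (valence 4) → 1 H
  atom 3: aromatic c, 3 neighbours → 0 H
  atom 4: aromatic c, 3 neighbours → 0 H
  atom 5: aromatic c, 3 neighbours → 0 H
  atom 6: aromatic c, 2 neighbours → 1 H
  atom 7: aromatic c, 2 neighbours → 1 H
  atom 8: aromatic c, 2 neighbours → 1 H
  atom 9: C, bond orders sum to 4 (valence 4) → 0 H
  atom 10: F (halogen, monovalent) → 0 H
  atom 11: F (halogen, monovalent) → 0 H
  atom 12: F (halogen, monovalent) → 0 H
  atom 13: aromatic c, 3 neighbours → 0 H
  atom 14: aromatic c, 2 neighbours → 1 H
  atom 15: aromatic c, 3 neighbours → 0 H
  atom 16: aromatic c, 2 neighbours → 1 H
  atom 17: aromatic c, 2 neighbours → 1 H
  atom 18: aromatic c, 2 neighbours → 1 H
  atom 19: C, bond orders sum to 4 (valence 4) → 0 H
  atom 20: C, bond orders sum to 1 (valence 4) → 3 H
  atom 21: O, bond orders sum to 2 (valence 2) → 0 H
Totals → C:16, H:11, F:3, O:2.
In Hill order: C16H11F3O2.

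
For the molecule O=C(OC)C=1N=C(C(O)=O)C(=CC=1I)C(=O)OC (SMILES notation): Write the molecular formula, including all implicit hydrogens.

C10H8INO6

Walk through each heavy atom and fill implicit hydrogens from standard valence (C 4, N 3, O 2, S 2, halogen 1):
  atom 1: O, bond orders sum to 2 (valence 2) → 0 H
  atom 2: C, bond orders sum to 4 (valence 4) → 0 H
  atom 3: O, bond orders sum to 2 (valence 2) → 0 H
  atom 4: C, bond orders sum to 1 (valence 4) → 3 H
  atom 5: C, bond orders sum to 4 (valence 4) → 0 H
  atom 6: N, bond orders sum to 3 (valence 3) → 0 H
  atom 7: C, bond orders sum to 4 (valence 4) → 0 H
  atom 8: C, bond orders sum to 4 (valence 4) → 0 H
  atom 9: O, bond orders sum to 1 (valence 2) → 1 H
  atom 10: O, bond orders sum to 2 (valence 2) → 0 H
  atom 11: C, bond orders sum to 4 (valence 4) → 0 H
  atom 12: C, bond orders sum to 3 (valence 4) → 1 H
  atom 13: C, bond orders sum to 4 (valence 4) → 0 H
  atom 14: I (halogen, monovalent) → 0 H
  atom 15: C, bond orders sum to 4 (valence 4) → 0 H
  atom 16: O, bond orders sum to 2 (valence 2) → 0 H
  atom 17: O, bond orders sum to 2 (valence 2) → 0 H
  atom 18: C, bond orders sum to 1 (valence 4) → 3 H
Totals → C:10, H:8, I:1, N:1, O:6.
In Hill order: C10H8INO6.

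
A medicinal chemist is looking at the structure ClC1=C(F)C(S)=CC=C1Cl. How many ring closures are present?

In SMILES, each pair of matching ring-closure digits denotes one ring-closing bond; the number of such bonds equals the number of independent rings.
Ring-closure bonds here: 1.

1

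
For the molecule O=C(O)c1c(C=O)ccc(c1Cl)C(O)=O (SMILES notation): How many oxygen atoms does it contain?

5

Scan the SMILES for O atoms (remember two-letter symbols like Cl and Br are single atoms).
Oxygen count: 5.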